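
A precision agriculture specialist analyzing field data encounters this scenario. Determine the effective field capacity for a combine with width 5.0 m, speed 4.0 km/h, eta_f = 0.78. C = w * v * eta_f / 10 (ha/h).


C = w * v * eta_f / 10
  = 5.0 * 4.0 * 0.78 / 10
  = 15.60 / 10
  = 1.56 ha/h


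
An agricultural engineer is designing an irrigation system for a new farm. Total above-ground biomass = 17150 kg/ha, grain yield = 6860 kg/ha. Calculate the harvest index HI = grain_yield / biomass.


HI = grain_yield / biomass
   = 6860 / 17150
   = 0.40


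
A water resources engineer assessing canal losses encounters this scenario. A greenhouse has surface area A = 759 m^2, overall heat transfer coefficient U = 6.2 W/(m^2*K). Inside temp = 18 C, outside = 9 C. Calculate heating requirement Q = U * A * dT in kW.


dT = 18 - (9) = 9 K
Q = U * A * dT
  = 6.2 * 759 * 9
  = 42352.20 W = 42.35 kW


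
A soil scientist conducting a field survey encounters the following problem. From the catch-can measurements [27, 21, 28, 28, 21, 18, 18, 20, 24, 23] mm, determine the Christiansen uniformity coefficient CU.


xbar = 228 / 10 = 22.800
sum|xi - xbar| = 32
CU = 100 * (1 - 32 / (10 * 22.800))
   = 100 * (1 - 0.1404)
   = 85.96%


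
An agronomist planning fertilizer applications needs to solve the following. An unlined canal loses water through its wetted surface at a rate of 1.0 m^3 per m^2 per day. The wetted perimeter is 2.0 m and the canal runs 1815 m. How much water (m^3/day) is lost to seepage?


S = C * P * L
  = 1.0 * 2.0 * 1815
  = 3630 m^3/day


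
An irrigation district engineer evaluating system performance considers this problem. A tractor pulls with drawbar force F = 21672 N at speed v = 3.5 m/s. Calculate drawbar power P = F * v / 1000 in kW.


P = F * v / 1000
  = 21672 * 3.5 / 1000
  = 75852 / 1000
  = 75.85 kW


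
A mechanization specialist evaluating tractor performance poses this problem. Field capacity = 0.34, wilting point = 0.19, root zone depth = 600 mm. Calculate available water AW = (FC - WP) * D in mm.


AW = (FC - WP) * D
   = (0.34 - 0.19) * 600
   = 0.15 * 600
   = 90 mm


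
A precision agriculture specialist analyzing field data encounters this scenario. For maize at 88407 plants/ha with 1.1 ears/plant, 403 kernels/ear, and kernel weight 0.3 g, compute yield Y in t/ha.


Y = density * ears * kernels * kw
  = 88407 * 1.1 * 403 * 0.3 g/ha
  = 11757246.93 g/ha
  = 11757.25 kg/ha = 11.76 t/ha


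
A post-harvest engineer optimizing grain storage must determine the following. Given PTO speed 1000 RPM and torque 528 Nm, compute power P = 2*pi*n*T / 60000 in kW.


P = 2*pi*n*T / 60000
  = 2*pi * 1000 * 528 / 60000
  = 3317521.84 / 60000
  = 55.29 kW


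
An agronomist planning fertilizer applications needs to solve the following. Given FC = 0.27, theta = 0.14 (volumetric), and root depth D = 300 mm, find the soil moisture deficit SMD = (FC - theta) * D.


SMD = (FC - theta) * D
    = (0.27 - 0.14) * 300
    = 0.130 * 300
    = 39 mm


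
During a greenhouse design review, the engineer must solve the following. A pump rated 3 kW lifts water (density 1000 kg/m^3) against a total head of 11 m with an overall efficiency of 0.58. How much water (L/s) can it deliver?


Q = (P * 1000 * eta) / (rho * g * H)
  = (3 * 1000 * 0.58) / (1000 * 9.81 * 11)
  = 1740 / 107910
  = 0.01612 m^3/s = 16.12 L/s


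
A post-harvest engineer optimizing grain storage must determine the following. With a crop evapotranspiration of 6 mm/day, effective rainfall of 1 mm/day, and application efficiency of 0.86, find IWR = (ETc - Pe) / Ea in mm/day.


IWR = (ETc - Pe) / Ea
    = (6 - 1) / 0.86
    = 5 / 0.86
    = 5.81 mm/day


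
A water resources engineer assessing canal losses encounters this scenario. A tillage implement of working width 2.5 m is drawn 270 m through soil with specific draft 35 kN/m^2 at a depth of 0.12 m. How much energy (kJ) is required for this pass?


E = k * d * w * L
  = 35 * 0.12 * 2.5 * 270
  = 2835 kJ


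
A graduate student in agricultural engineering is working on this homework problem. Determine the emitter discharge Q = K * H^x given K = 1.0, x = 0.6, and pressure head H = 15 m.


Q = K * H^x
  = 1.0 * 15^0.6
  = 1.0 * 5.0776
  = 5.08 L/h


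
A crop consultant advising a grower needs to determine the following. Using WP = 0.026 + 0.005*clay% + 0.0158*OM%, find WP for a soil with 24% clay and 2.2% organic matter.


WP = 0.026 + 0.005*24 + 0.0158*2.2
   = 0.026 + 0.1200 + 0.0348
   = 0.1808


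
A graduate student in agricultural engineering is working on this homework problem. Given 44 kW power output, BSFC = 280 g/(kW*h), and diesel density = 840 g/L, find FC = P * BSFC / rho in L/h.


FC = P * BSFC / rho_fuel
   = 44 * 280 / 840
   = 12320 / 840
   = 14.67 L/h


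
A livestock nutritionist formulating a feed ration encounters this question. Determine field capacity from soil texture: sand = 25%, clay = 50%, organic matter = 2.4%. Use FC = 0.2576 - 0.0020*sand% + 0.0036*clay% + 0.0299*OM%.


FC = 0.2576 - 0.0020*25 + 0.0036*50 + 0.0299*2.4
   = 0.2576 - 0.0500 + 0.1800 + 0.0718
   = 0.4594


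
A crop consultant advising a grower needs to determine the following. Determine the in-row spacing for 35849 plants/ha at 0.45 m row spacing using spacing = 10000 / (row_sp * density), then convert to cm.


spacing = 10000 / (row_sp * density)
        = 10000 / (0.45 * 35849)
        = 10000 / 16132.05
        = 0.61988 m = 61.99 cm


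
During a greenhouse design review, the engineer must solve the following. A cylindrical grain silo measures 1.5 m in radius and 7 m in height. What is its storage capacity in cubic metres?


V = pi * r^2 * h
  = pi * 1.5^2 * 7
  = pi * 2.25 * 7
  = 49.48 m^3


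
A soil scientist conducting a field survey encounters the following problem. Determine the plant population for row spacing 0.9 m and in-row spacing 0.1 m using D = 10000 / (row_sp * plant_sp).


D = 10000 / (row_sp * plant_sp)
  = 10000 / (0.9 * 0.1)
  = 10000 / 0.0900
  = 111111.11 plants/ha


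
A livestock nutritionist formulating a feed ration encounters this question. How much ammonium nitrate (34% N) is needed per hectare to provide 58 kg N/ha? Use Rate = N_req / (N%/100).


Rate = N_required / (N_content / 100)
     = 58 / (34 / 100)
     = 58 / 0.34
     = 170.59 kg/ha


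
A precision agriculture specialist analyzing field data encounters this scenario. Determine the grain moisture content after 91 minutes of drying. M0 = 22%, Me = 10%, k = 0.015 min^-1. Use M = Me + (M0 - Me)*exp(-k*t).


M = Me + (M0 - Me) * e^(-k*t)
  = 10 + (22 - 10) * e^(-0.015*91)
  = 10 + 12 * e^(-1.365)
  = 10 + 12 * 0.25538
  = 10 + 3.0646
  = 13.06%


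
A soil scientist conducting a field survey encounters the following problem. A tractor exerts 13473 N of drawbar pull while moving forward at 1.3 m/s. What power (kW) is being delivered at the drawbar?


P = F * v / 1000
  = 13473 * 1.3 / 1000
  = 17514.90 / 1000
  = 17.51 kW


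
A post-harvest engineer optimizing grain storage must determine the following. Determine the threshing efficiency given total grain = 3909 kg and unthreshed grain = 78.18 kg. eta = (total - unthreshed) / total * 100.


eta = (total - unthreshed) / total * 100
    = (3909 - 78.18) / 3909 * 100
    = 3830.82 / 3909 * 100
    = 98%


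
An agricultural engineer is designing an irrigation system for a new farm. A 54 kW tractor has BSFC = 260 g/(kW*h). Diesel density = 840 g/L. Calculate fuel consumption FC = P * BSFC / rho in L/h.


FC = P * BSFC / rho_fuel
   = 54 * 260 / 840
   = 14040 / 840
   = 16.71 L/h


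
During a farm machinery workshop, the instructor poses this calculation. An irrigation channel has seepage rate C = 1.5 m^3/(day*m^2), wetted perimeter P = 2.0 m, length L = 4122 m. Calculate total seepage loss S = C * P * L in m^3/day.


S = C * P * L
  = 1.5 * 2.0 * 4122
  = 12366 m^3/day


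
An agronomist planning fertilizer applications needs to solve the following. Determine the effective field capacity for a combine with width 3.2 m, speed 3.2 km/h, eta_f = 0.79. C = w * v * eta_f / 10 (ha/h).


C = w * v * eta_f / 10
  = 3.2 * 3.2 * 0.79 / 10
  = 8.09 / 10
  = 0.81 ha/h


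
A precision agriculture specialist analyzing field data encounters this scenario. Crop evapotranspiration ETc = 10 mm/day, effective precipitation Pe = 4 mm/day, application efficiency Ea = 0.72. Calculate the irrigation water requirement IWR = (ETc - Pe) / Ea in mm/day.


IWR = (ETc - Pe) / Ea
    = (10 - 4) / 0.72
    = 6 / 0.72
    = 8.33 mm/day


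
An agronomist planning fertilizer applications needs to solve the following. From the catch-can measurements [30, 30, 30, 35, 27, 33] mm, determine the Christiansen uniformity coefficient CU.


xbar = 185 / 6 = 30.833
sum|xi - xbar| = 12.667
CU = 100 * (1 - 12.667 / (6 * 30.833))
   = 100 * (1 - 0.0685)
   = 93.15%


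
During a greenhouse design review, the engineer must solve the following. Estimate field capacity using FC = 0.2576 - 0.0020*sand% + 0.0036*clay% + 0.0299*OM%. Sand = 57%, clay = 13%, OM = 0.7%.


FC = 0.2576 - 0.0020*57 + 0.0036*13 + 0.0299*0.7
   = 0.2576 - 0.1140 + 0.0468 + 0.0209
   = 0.2113


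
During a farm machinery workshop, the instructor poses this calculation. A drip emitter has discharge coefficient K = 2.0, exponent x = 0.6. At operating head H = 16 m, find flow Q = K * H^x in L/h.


Q = K * H^x
  = 2.0 * 16^0.6
  = 2.0 * 5.2780
  = 10.56 L/h


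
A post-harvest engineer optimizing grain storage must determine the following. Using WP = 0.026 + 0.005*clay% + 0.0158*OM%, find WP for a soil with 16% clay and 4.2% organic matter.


WP = 0.026 + 0.005*16 + 0.0158*4.2
   = 0.026 + 0.0800 + 0.0664
   = 0.1724


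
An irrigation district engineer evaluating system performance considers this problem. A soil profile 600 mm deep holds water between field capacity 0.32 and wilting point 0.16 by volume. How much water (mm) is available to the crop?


AW = (FC - WP) * D
   = (0.32 - 0.16) * 600
   = 0.16 * 600
   = 96 mm


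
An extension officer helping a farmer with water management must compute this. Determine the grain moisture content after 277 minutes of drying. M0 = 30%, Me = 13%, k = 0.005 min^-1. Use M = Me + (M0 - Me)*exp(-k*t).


M = Me + (M0 - Me) * e^(-k*t)
  = 13 + (30 - 13) * e^(-0.005*277)
  = 13 + 17 * e^(-1.385)
  = 13 + 17 * 0.25032
  = 13 + 4.2555
  = 17.26%


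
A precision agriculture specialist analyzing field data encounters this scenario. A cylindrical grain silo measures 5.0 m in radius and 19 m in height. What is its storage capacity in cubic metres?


V = pi * r^2 * h
  = pi * 5.0^2 * 19
  = pi * 25 * 19
  = 1492.26 m^3


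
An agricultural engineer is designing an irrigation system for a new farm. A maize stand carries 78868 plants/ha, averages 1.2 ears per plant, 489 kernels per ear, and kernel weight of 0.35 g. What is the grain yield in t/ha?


Y = density * ears * kernels * kw
  = 78868 * 1.2 * 489 * 0.35 g/ha
  = 16197909.84 g/ha
  = 16197.91 kg/ha = 16.20 t/ha


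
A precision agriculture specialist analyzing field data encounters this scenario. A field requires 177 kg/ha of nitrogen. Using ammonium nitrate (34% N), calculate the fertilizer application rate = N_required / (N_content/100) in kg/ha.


Rate = N_required / (N_content / 100)
     = 177 / (34 / 100)
     = 177 / 0.34
     = 520.59 kg/ha


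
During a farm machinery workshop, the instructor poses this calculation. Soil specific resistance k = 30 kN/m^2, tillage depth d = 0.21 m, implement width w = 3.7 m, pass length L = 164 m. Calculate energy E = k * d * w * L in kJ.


E = k * d * w * L
  = 30 * 0.21 * 3.7 * 164
  = 3822.84 kJ


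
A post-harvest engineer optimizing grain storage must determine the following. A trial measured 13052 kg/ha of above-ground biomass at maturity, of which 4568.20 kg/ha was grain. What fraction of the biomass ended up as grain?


HI = grain_yield / biomass
   = 4568.20 / 13052
   = 0.35


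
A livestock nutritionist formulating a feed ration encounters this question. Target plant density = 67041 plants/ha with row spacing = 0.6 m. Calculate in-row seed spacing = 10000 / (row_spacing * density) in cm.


spacing = 10000 / (row_sp * density)
        = 10000 / (0.6 * 67041)
        = 10000 / 40224.60
        = 0.24860 m = 24.86 cm


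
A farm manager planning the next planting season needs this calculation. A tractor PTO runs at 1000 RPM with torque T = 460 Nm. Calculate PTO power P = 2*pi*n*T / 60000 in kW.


P = 2*pi*n*T / 60000
  = 2*pi * 1000 * 460 / 60000
  = 2890265.24 / 60000
  = 48.17 kW


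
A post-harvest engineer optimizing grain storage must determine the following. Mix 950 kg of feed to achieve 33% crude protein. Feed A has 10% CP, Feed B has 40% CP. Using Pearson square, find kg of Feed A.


parts_A = CP_b - target = 40 - 33 = 7
parts_B = target - CP_a = 33 - 10 = 23
total_parts = 7 + 23 = 30
Feed A = 950 * 7 / 30 = 221.67 kg
Feed B = 950 * 23 / 30 = 728.33 kg

221.67 kg


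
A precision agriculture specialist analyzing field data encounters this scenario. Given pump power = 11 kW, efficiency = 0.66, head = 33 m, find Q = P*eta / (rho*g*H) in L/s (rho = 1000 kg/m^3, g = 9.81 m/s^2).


Q = (P * 1000 * eta) / (rho * g * H)
  = (11 * 1000 * 0.66) / (1000 * 9.81 * 33)
  = 7260 / 323730
  = 0.02243 m^3/s = 22.43 L/s


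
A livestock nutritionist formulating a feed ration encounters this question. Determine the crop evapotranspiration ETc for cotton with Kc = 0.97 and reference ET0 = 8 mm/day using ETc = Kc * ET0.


ETc = Kc * ET0
    = 0.97 * 8
    = 7.76 mm/day


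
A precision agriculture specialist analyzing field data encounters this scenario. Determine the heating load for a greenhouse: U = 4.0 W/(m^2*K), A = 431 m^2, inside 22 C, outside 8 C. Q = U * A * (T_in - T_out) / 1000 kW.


dT = 22 - (8) = 14 K
Q = U * A * dT
  = 4.0 * 431 * 14
  = 24136 W = 24.14 kW


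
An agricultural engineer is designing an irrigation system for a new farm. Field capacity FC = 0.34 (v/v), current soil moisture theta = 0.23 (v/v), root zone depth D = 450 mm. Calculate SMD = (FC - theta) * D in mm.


SMD = (FC - theta) * D
    = (0.34 - 0.23) * 450
    = 0.110 * 450
    = 49.50 mm


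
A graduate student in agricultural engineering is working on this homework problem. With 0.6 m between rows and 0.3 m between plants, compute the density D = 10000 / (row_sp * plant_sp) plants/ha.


D = 10000 / (row_sp * plant_sp)
  = 10000 / (0.6 * 0.3)
  = 10000 / 0.1800
  = 55555.56 plants/ha


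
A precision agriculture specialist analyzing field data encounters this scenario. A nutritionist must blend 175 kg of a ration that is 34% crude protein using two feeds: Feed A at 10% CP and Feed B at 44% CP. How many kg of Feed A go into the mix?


parts_A = CP_b - target = 44 - 34 = 10
parts_B = target - CP_a = 34 - 10 = 24
total_parts = 10 + 24 = 34
Feed A = 175 * 10 / 34 = 51.47 kg
Feed B = 175 * 24 / 34 = 123.53 kg

51.47 kg


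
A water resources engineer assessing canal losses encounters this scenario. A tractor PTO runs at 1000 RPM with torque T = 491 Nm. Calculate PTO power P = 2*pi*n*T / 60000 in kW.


P = 2*pi*n*T / 60000
  = 2*pi * 1000 * 491 / 60000
  = 3085043.99 / 60000
  = 51.42 kW


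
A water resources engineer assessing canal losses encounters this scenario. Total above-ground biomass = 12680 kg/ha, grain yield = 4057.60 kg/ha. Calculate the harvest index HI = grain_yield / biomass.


HI = grain_yield / biomass
   = 4057.60 / 12680
   = 0.32


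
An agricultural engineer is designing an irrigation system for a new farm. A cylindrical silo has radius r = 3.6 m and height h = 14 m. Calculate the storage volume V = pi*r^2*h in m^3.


V = pi * r^2 * h
  = pi * 3.6^2 * 14
  = pi * 12.96 * 14
  = 570.01 m^3


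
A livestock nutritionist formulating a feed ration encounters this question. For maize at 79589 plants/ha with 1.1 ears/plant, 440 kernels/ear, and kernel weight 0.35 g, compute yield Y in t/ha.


Y = density * ears * kernels * kw
  = 79589 * 1.1 * 440 * 0.35 g/ha
  = 13482376.60 g/ha
  = 13482.38 kg/ha = 13.48 t/ha


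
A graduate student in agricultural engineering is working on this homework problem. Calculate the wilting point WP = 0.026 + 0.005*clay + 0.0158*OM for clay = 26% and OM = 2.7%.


WP = 0.026 + 0.005*26 + 0.0158*2.7
   = 0.026 + 0.1300 + 0.0427
   = 0.1987


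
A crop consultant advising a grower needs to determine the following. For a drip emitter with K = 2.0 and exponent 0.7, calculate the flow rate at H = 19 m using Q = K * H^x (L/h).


Q = K * H^x
  = 2.0 * 19^0.7
  = 2.0 * 7.8547
  = 15.71 L/h


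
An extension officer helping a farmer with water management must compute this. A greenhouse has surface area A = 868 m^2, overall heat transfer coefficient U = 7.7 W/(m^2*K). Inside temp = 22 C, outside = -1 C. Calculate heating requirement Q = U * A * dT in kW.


dT = 22 - (-1) = 23 K
Q = U * A * dT
  = 7.7 * 868 * 23
  = 153722.80 W = 153.72 kW


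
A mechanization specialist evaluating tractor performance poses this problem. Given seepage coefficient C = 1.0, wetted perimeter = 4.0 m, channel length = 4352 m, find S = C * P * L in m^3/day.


S = C * P * L
  = 1.0 * 4.0 * 4352
  = 17408 m^3/day


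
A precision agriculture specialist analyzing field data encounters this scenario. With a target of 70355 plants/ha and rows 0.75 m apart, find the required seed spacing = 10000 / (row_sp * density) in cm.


spacing = 10000 / (row_sp * density)
        = 10000 / (0.75 * 70355)
        = 10000 / 52766.25
        = 0.18952 m = 18.95 cm


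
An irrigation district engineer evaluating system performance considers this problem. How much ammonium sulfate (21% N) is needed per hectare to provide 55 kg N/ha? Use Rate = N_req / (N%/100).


Rate = N_required / (N_content / 100)
     = 55 / (21 / 100)
     = 55 / 0.21
     = 261.90 kg/ha


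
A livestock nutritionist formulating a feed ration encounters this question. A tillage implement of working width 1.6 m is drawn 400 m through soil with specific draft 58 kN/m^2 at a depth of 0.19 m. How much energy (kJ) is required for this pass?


E = k * d * w * L
  = 58 * 0.19 * 1.6 * 400
  = 7052.80 kJ


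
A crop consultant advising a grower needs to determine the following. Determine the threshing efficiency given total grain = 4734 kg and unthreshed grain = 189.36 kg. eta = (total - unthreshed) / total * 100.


eta = (total - unthreshed) / total * 100
    = (4734 - 189.36) / 4734 * 100
    = 4544.64 / 4734 * 100
    = 96%


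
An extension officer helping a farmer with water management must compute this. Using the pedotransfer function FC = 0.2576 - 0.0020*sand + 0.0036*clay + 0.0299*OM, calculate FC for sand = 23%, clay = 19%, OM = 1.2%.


FC = 0.2576 - 0.0020*23 + 0.0036*19 + 0.0299*1.2
   = 0.2576 - 0.0460 + 0.0684 + 0.0359
   = 0.3159


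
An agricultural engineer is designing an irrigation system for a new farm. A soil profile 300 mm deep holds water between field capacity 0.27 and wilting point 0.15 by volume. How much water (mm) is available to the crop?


AW = (FC - WP) * D
   = (0.27 - 0.15) * 300
   = 0.12 * 300
   = 36 mm


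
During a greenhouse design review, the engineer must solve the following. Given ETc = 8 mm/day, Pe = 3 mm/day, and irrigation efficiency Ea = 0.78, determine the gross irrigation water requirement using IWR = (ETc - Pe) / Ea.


IWR = (ETc - Pe) / Ea
    = (8 - 3) / 0.78
    = 5 / 0.78
    = 6.41 mm/day


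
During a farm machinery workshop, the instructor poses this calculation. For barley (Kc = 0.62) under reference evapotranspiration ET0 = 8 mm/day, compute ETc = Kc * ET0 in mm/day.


ETc = Kc * ET0
    = 0.62 * 8
    = 4.96 mm/day


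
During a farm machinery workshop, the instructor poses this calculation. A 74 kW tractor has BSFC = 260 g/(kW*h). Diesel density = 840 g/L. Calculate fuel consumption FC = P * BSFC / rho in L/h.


FC = P * BSFC / rho_fuel
   = 74 * 260 / 840
   = 19240 / 840
   = 22.90 L/h


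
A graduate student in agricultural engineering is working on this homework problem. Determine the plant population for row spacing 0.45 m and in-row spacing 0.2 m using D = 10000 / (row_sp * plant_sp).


D = 10000 / (row_sp * plant_sp)
  = 10000 / (0.45 * 0.2)
  = 10000 / 0.0900
  = 111111.11 plants/ha


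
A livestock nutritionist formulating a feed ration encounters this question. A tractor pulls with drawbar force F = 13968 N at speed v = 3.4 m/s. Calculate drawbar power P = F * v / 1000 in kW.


P = F * v / 1000
  = 13968 * 3.4 / 1000
  = 47491.20 / 1000
  = 47.49 kW


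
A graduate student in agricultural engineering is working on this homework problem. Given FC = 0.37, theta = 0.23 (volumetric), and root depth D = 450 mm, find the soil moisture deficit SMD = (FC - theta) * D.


SMD = (FC - theta) * D
    = (0.37 - 0.23) * 450
    = 0.140 * 450
    = 63 mm


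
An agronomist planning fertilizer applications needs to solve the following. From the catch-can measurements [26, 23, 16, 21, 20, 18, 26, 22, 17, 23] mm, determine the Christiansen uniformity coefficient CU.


xbar = 212 / 10 = 21.200
sum|xi - xbar| = 28
CU = 100 * (1 - 28 / (10 * 21.200))
   = 100 * (1 - 0.1321)
   = 86.79%


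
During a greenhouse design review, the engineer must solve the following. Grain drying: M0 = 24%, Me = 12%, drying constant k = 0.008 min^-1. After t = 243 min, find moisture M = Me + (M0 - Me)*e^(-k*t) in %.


M = Me + (M0 - Me) * e^(-k*t)
  = 12 + (24 - 12) * e^(-0.008*243)
  = 12 + 12 * e^(-1.944)
  = 12 + 12 * 0.14313
  = 12 + 1.7176
  = 13.72%


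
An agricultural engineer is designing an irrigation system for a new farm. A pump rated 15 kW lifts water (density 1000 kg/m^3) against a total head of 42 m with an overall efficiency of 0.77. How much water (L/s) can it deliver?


Q = (P * 1000 * eta) / (rho * g * H)
  = (15 * 1000 * 0.77) / (1000 * 9.81 * 42)
  = 11550 / 412020
  = 0.02803 m^3/s = 28.03 L/s


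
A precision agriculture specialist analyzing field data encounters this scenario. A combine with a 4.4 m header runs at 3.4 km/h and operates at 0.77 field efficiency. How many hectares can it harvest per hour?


C = w * v * eta_f / 10
  = 4.4 * 3.4 * 0.77 / 10
  = 11.52 / 10
  = 1.15 ha/h


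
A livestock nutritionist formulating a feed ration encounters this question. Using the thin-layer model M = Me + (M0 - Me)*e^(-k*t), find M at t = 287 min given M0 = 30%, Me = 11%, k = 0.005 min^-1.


M = Me + (M0 - Me) * e^(-k*t)
  = 11 + (30 - 11) * e^(-0.005*287)
  = 11 + 19 * e^(-1.435)
  = 11 + 19 * 0.23812
  = 11 + 4.5242
  = 15.52%


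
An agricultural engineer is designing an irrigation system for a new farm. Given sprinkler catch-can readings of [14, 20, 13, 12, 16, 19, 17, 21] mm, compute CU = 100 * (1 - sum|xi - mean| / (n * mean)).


xbar = 132 / 8 = 16.500
sum|xi - xbar| = 22
CU = 100 * (1 - 22 / (8 * 16.500))
   = 100 * (1 - 0.1667)
   = 83.33%


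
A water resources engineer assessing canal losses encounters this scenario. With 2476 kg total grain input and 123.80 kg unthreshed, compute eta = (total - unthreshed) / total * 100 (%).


eta = (total - unthreshed) / total * 100
    = (2476 - 123.80) / 2476 * 100
    = 2352.20 / 2476 * 100
    = 95%


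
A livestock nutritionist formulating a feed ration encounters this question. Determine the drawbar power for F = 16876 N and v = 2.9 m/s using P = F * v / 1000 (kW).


P = F * v / 1000
  = 16876 * 2.9 / 1000
  = 48940.40 / 1000
  = 48.94 kW


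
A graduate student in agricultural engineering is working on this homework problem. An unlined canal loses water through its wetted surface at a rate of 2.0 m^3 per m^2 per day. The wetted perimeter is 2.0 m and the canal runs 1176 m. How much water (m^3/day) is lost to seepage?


S = C * P * L
  = 2.0 * 2.0 * 1176
  = 4704 m^3/day


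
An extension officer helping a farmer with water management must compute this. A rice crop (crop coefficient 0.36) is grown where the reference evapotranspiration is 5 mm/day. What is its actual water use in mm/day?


ETc = Kc * ET0
    = 0.36 * 5
    = 1.80 mm/day


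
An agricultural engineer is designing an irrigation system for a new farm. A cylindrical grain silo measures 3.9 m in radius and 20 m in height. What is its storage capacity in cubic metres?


V = pi * r^2 * h
  = pi * 3.9^2 * 20
  = pi * 15.21 * 20
  = 955.67 m^3


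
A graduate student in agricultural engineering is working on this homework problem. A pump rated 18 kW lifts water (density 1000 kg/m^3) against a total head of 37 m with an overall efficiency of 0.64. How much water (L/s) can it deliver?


Q = (P * 1000 * eta) / (rho * g * H)
  = (18 * 1000 * 0.64) / (1000 * 9.81 * 37)
  = 11520 / 362970
  = 0.03174 m^3/s = 31.74 L/s


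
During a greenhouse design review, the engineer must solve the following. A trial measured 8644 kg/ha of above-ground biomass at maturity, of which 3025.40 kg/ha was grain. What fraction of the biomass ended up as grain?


HI = grain_yield / biomass
   = 3025.40 / 8644
   = 0.35


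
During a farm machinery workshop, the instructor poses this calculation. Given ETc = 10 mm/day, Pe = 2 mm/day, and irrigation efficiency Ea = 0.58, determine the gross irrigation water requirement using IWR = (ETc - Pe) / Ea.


IWR = (ETc - Pe) / Ea
    = (10 - 2) / 0.58
    = 8 / 0.58
    = 13.79 mm/day


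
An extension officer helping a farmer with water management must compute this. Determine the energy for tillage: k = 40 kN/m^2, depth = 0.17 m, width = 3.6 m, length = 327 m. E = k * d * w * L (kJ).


E = k * d * w * L
  = 40 * 0.17 * 3.6 * 327
  = 8004.96 kJ


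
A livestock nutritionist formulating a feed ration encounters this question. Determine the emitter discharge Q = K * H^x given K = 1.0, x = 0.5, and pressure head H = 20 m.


Q = K * H^x
  = 1.0 * 20^0.5
  = 1.0 * 4.4721
  = 4.47 L/h


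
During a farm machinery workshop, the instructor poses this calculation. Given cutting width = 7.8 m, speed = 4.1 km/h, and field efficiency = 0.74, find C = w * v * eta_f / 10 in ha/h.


C = w * v * eta_f / 10
  = 7.8 * 4.1 * 0.74 / 10
  = 23.67 / 10
  = 2.37 ha/h


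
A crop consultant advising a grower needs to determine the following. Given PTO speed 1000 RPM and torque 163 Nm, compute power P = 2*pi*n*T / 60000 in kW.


P = 2*pi*n*T / 60000
  = 2*pi * 1000 * 163 / 60000
  = 1024159.21 / 60000
  = 17.07 kW


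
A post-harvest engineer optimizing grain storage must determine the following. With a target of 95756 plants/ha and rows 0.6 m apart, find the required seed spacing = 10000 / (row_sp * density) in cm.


spacing = 10000 / (row_sp * density)
        = 10000 / (0.6 * 95756)
        = 10000 / 57453.60
        = 0.17405 m = 17.41 cm


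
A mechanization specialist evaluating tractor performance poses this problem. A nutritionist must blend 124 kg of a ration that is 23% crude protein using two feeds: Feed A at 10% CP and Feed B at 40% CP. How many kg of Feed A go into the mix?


parts_A = CP_b - target = 40 - 23 = 17
parts_B = target - CP_a = 23 - 10 = 13
total_parts = 17 + 13 = 30
Feed A = 124 * 17 / 30 = 70.27 kg
Feed B = 124 * 13 / 30 = 53.73 kg

70.27 kg


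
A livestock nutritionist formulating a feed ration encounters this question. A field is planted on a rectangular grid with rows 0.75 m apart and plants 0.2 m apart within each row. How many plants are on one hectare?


D = 10000 / (row_sp * plant_sp)
  = 10000 / (0.75 * 0.2)
  = 10000 / 0.1500
  = 66666.67 plants/ha


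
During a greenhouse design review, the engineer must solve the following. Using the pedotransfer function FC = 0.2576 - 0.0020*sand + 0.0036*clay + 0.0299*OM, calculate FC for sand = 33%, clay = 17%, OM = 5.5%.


FC = 0.2576 - 0.0020*33 + 0.0036*17 + 0.0299*5.5
   = 0.2576 - 0.0660 + 0.0612 + 0.1645
   = 0.4173


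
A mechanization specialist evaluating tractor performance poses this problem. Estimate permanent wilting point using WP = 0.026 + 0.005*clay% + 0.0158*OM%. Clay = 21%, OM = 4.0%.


WP = 0.026 + 0.005*21 + 0.0158*4.0
   = 0.026 + 0.1050 + 0.0632
   = 0.1942


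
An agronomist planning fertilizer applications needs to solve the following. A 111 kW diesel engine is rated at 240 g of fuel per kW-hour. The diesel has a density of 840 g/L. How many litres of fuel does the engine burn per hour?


FC = P * BSFC / rho_fuel
   = 111 * 240 / 840
   = 26640 / 840
   = 31.71 L/h


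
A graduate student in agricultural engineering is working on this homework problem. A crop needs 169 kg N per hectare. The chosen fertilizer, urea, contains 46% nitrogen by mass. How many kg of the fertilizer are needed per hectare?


Rate = N_required / (N_content / 100)
     = 169 / (46 / 100)
     = 169 / 0.46
     = 367.39 kg/ha


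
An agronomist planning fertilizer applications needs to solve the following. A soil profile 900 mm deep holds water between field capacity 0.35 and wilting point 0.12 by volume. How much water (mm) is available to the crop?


AW = (FC - WP) * D
   = (0.35 - 0.12) * 900
   = 0.23 * 900
   = 207 mm


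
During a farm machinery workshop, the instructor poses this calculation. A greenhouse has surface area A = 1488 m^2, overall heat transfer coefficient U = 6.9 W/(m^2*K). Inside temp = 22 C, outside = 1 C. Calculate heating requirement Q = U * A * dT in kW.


dT = 22 - (1) = 21 K
Q = U * A * dT
  = 6.9 * 1488 * 21
  = 215611.20 W = 215.61 kW


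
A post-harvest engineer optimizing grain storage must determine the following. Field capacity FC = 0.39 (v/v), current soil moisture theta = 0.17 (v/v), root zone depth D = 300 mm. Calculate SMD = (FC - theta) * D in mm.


SMD = (FC - theta) * D
    = (0.39 - 0.17) * 300
    = 0.220 * 300
    = 66 mm


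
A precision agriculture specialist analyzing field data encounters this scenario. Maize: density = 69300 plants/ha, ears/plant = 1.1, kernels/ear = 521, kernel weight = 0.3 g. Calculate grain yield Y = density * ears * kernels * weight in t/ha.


Y = density * ears * kernels * kw
  = 69300 * 1.1 * 521 * 0.3 g/ha
  = 11914749 g/ha
  = 11914.75 kg/ha = 11.91 t/ha


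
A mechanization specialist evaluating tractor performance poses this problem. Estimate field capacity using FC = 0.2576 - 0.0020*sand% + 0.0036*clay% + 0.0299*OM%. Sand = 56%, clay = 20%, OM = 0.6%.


FC = 0.2576 - 0.0020*56 + 0.0036*20 + 0.0299*0.6
   = 0.2576 - 0.1120 + 0.0720 + 0.0179
   = 0.2355


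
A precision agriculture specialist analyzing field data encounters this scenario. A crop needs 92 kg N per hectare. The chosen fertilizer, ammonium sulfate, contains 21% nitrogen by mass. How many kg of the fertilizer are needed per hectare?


Rate = N_required / (N_content / 100)
     = 92 / (21 / 100)
     = 92 / 0.21
     = 438.10 kg/ha


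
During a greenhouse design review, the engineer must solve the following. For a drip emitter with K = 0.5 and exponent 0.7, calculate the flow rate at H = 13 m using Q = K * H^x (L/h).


Q = K * H^x
  = 0.5 * 13^0.7
  = 0.5 * 6.0223
  = 3.01 L/h


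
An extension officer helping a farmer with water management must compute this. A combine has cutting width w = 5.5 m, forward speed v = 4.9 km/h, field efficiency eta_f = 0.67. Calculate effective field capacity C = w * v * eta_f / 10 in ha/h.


C = w * v * eta_f / 10
  = 5.5 * 4.9 * 0.67 / 10
  = 18.06 / 10
  = 1.81 ha/h


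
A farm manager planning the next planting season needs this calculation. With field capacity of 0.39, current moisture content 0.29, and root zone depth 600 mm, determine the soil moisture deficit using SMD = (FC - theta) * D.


SMD = (FC - theta) * D
    = (0.39 - 0.29) * 600
    = 0.100 * 600
    = 60 mm


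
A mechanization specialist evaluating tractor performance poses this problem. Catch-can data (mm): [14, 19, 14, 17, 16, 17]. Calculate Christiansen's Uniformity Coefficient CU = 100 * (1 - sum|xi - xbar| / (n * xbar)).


xbar = 97 / 6 = 16.167
sum|xi - xbar| = 9
CU = 100 * (1 - 9 / (6 * 16.167))
   = 100 * (1 - 0.0928)
   = 90.72%


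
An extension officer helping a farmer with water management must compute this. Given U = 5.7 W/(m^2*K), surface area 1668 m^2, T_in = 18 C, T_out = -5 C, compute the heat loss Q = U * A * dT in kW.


dT = 18 - (-5) = 23 K
Q = U * A * dT
  = 5.7 * 1668 * 23
  = 218674.80 W = 218.67 kW


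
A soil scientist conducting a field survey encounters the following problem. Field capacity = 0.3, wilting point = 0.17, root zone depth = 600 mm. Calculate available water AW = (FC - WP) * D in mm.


AW = (FC - WP) * D
   = (0.3 - 0.17) * 600
   = 0.13 * 600
   = 78 mm


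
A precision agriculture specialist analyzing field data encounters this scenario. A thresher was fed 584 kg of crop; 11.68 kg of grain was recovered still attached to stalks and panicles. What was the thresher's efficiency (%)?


eta = (total - unthreshed) / total * 100
    = (584 - 11.68) / 584 * 100
    = 572.32 / 584 * 100
    = 98%


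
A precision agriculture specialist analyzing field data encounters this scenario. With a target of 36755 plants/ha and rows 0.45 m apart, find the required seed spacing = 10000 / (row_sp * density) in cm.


spacing = 10000 / (row_sp * density)
        = 10000 / (0.45 * 36755)
        = 10000 / 16539.75
        = 0.60460 m = 60.46 cm


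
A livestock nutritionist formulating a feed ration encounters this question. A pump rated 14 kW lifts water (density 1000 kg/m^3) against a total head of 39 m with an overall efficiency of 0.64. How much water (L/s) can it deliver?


Q = (P * 1000 * eta) / (rho * g * H)
  = (14 * 1000 * 0.64) / (1000 * 9.81 * 39)
  = 8960 / 382590
  = 0.02342 m^3/s = 23.42 L/s


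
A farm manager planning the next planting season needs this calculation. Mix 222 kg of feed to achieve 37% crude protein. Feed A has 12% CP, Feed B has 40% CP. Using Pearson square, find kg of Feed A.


parts_A = CP_b - target = 40 - 37 = 3
parts_B = target - CP_a = 37 - 12 = 25
total_parts = 3 + 25 = 28
Feed A = 222 * 3 / 28 = 23.79 kg
Feed B = 222 * 25 / 28 = 198.21 kg

23.79 kg


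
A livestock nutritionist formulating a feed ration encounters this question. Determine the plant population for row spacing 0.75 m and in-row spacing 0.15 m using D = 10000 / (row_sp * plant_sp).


D = 10000 / (row_sp * plant_sp)
  = 10000 / (0.75 * 0.15)
  = 10000 / 0.1125
  = 88888.89 plants/ha


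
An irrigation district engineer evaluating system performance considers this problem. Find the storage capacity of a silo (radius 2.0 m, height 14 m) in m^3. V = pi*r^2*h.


V = pi * r^2 * h
  = pi * 2.0^2 * 14
  = pi * 4 * 14
  = 175.93 m^3


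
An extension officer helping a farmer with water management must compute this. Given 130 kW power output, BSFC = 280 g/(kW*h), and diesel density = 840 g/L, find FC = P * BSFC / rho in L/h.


FC = P * BSFC / rho_fuel
   = 130 * 280 / 840
   = 36400 / 840
   = 43.33 L/h


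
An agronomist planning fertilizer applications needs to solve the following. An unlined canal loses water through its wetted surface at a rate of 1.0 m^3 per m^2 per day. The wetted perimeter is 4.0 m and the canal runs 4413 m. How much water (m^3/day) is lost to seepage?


S = C * P * L
  = 1.0 * 4.0 * 4413
  = 17652 m^3/day


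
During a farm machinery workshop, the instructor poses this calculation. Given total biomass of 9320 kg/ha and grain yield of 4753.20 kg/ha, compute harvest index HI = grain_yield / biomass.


HI = grain_yield / biomass
   = 4753.20 / 9320
   = 0.51


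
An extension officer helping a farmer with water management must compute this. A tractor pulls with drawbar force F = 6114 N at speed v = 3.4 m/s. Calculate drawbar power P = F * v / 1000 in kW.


P = F * v / 1000
  = 6114 * 3.4 / 1000
  = 20787.60 / 1000
  = 20.79 kW


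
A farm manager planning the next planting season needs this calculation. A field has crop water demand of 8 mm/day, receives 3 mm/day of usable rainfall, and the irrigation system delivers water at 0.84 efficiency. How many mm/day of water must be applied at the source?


IWR = (ETc - Pe) / Ea
    = (8 - 3) / 0.84
    = 5 / 0.84
    = 5.95 mm/day


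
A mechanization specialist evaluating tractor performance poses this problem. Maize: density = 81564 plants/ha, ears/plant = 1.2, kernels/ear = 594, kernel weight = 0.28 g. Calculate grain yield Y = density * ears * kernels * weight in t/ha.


Y = density * ears * kernels * kw
  = 81564 * 1.2 * 594 * 0.28 g/ha
  = 16278869.38 g/ha
  = 16278.87 kg/ha = 16.28 t/ha


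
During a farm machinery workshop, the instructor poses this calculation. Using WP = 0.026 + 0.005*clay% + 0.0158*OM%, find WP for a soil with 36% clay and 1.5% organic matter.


WP = 0.026 + 0.005*36 + 0.0158*1.5
   = 0.026 + 0.1800 + 0.0237
   = 0.2297


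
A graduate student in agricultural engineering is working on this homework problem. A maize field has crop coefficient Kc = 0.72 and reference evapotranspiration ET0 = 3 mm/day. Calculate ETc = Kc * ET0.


ETc = Kc * ET0
    = 0.72 * 3
    = 2.16 mm/day


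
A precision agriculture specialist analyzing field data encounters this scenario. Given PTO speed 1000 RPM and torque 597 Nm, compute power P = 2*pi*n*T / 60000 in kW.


P = 2*pi*n*T / 60000
  = 2*pi * 1000 * 597 / 60000
  = 3751061.63 / 60000
  = 62.52 kW


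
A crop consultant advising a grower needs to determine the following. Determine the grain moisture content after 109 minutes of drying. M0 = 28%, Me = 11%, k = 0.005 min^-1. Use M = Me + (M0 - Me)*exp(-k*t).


M = Me + (M0 - Me) * e^(-k*t)
  = 11 + (28 - 11) * e^(-0.005*109)
  = 11 + 17 * e^(-0.545)
  = 11 + 17 * 0.57984
  = 11 + 9.8573
  = 20.86%


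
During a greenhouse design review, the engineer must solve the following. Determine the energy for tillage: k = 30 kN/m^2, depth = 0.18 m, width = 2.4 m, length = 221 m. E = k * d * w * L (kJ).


E = k * d * w * L
  = 30 * 0.18 * 2.4 * 221
  = 2864.16 kJ


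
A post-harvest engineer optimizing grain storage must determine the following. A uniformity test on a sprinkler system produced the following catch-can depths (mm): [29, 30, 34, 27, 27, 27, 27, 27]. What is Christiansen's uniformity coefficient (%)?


xbar = 228 / 8 = 28.500
sum|xi - xbar| = 15
CU = 100 * (1 - 15 / (8 * 28.500))
   = 100 * (1 - 0.0658)
   = 93.42%


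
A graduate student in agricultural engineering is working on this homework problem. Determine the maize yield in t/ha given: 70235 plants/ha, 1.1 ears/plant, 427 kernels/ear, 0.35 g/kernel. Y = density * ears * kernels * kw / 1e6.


Y = density * ears * kernels * kw
  = 70235 * 1.1 * 427 * 0.35 g/ha
  = 11546282.83 g/ha
  = 11546.28 kg/ha = 11.55 t/ha


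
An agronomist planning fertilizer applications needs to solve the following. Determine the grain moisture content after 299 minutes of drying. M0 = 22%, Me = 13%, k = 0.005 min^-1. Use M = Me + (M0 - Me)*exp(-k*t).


M = Me + (M0 - Me) * e^(-k*t)
  = 13 + (22 - 13) * e^(-0.005*299)
  = 13 + 9 * e^(-1.495)
  = 13 + 9 * 0.22425
  = 13 + 2.0182
  = 15.02%


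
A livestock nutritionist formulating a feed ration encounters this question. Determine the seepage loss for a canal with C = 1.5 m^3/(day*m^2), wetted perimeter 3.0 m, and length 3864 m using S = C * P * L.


S = C * P * L
  = 1.5 * 3.0 * 3864
  = 17388 m^3/day


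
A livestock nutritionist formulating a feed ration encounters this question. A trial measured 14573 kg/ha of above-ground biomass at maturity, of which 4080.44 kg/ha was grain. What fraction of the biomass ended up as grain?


HI = grain_yield / biomass
   = 4080.44 / 14573
   = 0.28


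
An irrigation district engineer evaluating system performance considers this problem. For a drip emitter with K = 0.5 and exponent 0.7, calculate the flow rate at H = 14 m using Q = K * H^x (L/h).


Q = K * H^x
  = 0.5 * 14^0.7
  = 0.5 * 6.3429
  = 3.17 L/h
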